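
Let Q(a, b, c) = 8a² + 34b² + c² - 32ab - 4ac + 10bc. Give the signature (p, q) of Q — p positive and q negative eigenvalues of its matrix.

Write A = [[8, -16, -2], [-16, 34, 5], [-2, 5, 1]].
Row-reducing A symmetrically gives the diagonal entries 8, 2, 0.
Counting signs: 2 positive, 1 zero.

(2, 0)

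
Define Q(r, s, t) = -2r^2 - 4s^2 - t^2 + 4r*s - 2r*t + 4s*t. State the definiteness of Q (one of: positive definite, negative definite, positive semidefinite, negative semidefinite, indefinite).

The symmetric matrix is A = [[-2, 2, -1], [2, -4, 2], [-1, 2, -1]].
Congruent diagonalization of A (simultaneous row and column reduction) yields pivots -2, -2, 0.
Counting signs: 2 negative, 1 zero.
Hence Q is negative semidefinite.

negative semidefinite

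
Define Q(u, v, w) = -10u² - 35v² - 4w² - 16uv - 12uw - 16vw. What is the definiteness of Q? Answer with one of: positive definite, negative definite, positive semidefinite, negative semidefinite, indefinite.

negative definite

The associated matrix is A = [[-10, -8, -6], [-8, -35, -8], [-6, -8, -4]].
Symmetric row and column elimination reduces A to a congruent diagonal form with pivots -10, -143/5, -6/143.
Counting signs: 3 negative.
Hence Q is negative definite.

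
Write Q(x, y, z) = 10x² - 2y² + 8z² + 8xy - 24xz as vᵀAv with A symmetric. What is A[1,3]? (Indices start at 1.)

The coefficient of x·z in Q is -24. For a symmetric A this equals A[1,3] + A[3,1] = 2·A[1,3].
So A[1,3] = -24/2 = -12.

-12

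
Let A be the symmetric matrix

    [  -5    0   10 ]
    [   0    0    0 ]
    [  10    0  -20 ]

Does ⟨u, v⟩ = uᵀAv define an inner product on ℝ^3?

no

Row-reducing A symmetrically gives the diagonal entries -5, 0, 0.
So there are 1 negative, 2 zero pivots.
Hence Q is negative semidefinite.
⟨·,·⟩ is an inner product exactly when A is positive definite.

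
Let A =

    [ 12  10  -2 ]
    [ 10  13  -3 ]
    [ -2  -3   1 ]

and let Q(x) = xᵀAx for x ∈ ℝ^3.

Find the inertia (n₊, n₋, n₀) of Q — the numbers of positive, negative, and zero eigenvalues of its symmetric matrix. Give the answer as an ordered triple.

Row-reducing A symmetrically gives the diagonal entries 12, 14/3, 2/7.
Counting signs: 3 positive.

(3, 0, 0)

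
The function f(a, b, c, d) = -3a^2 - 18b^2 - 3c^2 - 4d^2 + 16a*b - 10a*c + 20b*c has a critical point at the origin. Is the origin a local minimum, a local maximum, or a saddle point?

saddle point

The Hessian at the origin is H = [[-6, 16, -10, 0], [16, -36, 20, 0], [-10, 20, -6, 0], [0, 0, 0, -8]].
Row-reducing H symmetrically gives the diagonal entries -6, 20/3, 4, -8.
That gives 2 positive, 2 negative pivots.
H is indefinite, so the origin is a saddle point.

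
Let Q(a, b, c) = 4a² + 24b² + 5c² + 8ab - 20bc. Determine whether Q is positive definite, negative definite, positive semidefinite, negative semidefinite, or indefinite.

positive semidefinite

The associated matrix is A = [[4, 4, 0], [4, 24, -10], [0, -10, 5]].
Applying the same elementary operations to the rows and columns of A produces a congruent diagonal matrix with entries 4, 20, 0.
That gives 2 positive, 1 zero pivots.
Hence Q is positive semidefinite.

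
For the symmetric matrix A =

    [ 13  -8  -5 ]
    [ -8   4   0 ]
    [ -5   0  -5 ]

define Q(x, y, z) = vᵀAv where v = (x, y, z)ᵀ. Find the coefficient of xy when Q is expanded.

-16

The coefficient of xy is A[1,2] + A[2,1] = 2·(-8) = -16.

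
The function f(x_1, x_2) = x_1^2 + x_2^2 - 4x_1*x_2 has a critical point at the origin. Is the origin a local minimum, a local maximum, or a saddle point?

The Hessian at the origin is H = [[2, -4], [-4, 2]].
det H = 2·2 − (-4)² = -12 < 0, so H is indefinite.
Therefore the origin is a saddle point.

saddle point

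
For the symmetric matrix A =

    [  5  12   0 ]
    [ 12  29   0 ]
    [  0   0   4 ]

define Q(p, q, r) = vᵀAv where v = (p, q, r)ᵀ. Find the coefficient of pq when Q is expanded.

The coefficient of pq is A[1,2] + A[2,1] = 2·12 = 24.

24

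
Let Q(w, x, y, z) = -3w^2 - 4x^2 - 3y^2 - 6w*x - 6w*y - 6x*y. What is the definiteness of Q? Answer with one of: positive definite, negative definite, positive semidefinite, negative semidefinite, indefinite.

Write A = [[-3, -3, -3, 0], [-3, -4, -3, 0], [-3, -3, -3, 0], [0, 0, 0, 0]].
Row-reducing A symmetrically gives the diagonal entries -3, -1, 0, 0.
So there are 2 negative, 2 zero pivots.
Hence Q is negative semidefinite.

negative semidefinite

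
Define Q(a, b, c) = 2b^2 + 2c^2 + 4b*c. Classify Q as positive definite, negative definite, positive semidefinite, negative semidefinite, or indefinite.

Write A = [[0, 0, 0], [0, 2, 2], [0, 2, 2]].
Row-reducing A symmetrically gives the diagonal entries 0, 2, 0.
That gives 1 positive, 2 zero pivots.
Hence Q is positive semidefinite.

positive semidefinite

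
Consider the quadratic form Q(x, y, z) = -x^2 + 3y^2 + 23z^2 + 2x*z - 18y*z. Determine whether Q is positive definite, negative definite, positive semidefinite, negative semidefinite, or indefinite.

The associated matrix is A = [[-1, 0, 1], [0, 3, -9], [1, -9, 23]].
An LDLᵀ factorisation of A has diagonal entries -1, 3, -3.
That gives 1 positive, 2 negative pivots.
Hence Q is indefinite.

indefinite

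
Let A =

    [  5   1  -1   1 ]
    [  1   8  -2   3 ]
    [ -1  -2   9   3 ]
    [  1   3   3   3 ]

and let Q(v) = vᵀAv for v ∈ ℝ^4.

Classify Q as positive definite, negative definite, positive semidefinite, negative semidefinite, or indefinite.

Leading principal minors: Δ_1 = 5, Δ_2 = 39, Δ_3 = 327, Δ_4 = 10.
All leading principal minors are positive, so by Sylvester's criterion Q is positive definite.

positive definite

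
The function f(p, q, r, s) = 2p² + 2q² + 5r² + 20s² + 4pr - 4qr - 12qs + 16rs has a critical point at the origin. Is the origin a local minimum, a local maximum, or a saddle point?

The Hessian at the origin is H = [[4, 0, 4, 0], [0, 4, -4, -12], [4, -4, 10, 16], [0, -12, 16, 40]].
Applying the same elementary operations to the rows and columns of H produces a congruent diagonal matrix with entries 4, 4, 2, -4.
That gives 3 positive, 1 negative pivots.
H is indefinite, so the origin is a saddle point.

saddle point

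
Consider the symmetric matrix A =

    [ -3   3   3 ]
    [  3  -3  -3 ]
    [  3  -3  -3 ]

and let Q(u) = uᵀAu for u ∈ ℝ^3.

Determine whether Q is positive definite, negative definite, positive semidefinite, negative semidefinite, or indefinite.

negative semidefinite

Symmetric row and column elimination reduces A to a congruent diagonal form with pivots -3, 0, 0.
That gives 1 negative, 2 zero pivots.
Hence Q is negative semidefinite.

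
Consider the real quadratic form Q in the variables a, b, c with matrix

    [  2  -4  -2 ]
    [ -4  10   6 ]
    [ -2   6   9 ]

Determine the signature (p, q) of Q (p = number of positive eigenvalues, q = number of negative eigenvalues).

(3, 0)

Row-reducing A symmetrically gives the diagonal entries 2, 2, 5.
That gives 3 positive pivots.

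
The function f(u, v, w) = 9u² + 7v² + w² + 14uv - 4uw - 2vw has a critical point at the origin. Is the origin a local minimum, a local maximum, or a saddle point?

The Hessian at the origin is H = [[18, 14, -4], [14, 14, -2], [-4, -2, 2]].
Symmetric row and column elimination reduces H to a congruent diagonal form with pivots 18, 28/9, 5/7.
That gives 3 positive pivots.
H is positive definite, so the origin is a strict local minimum.

local minimum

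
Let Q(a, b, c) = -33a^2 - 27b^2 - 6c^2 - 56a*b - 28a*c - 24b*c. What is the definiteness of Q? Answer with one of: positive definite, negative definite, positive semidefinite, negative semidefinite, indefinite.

negative definite

The symmetric matrix is A = [[-33, -28, -14], [-28, -27, -12], [-14, -12, -6]].
Congruent diagonalization of A (simultaneous row and column reduction) yields pivots -33, -107/33, -6/107.
Counting signs: 3 negative.
Hence Q is negative definite.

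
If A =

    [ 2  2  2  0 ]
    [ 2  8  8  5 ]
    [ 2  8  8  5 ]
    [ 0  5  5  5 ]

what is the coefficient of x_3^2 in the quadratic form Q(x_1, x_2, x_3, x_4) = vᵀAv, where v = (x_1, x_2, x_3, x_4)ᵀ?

8

The coefficient of x_3^2 is the diagonal entry A[3,3] = 8.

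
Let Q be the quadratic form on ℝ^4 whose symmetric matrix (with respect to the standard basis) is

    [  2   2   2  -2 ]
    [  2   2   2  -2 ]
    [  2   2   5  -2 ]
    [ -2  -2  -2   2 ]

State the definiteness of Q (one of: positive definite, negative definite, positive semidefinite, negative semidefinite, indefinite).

positive semidefinite

Applying the same elementary operations to the rows and columns of A produces a congruent diagonal matrix with entries 2, 0, 3, 0.
Counting signs: 2 positive, 2 zero.
Hence Q is positive semidefinite.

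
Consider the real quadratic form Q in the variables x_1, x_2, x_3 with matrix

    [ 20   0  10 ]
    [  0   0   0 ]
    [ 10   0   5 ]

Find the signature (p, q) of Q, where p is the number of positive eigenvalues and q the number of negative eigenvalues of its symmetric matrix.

Symmetric row and column elimination reduces A to a congruent diagonal form with pivots 20, 0, 0.
That gives 1 positive, 2 zero pivots.

(1, 0)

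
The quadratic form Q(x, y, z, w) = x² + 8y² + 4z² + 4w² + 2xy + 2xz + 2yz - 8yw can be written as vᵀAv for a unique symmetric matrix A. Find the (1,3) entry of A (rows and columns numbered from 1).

The coefficient of x·z in Q is 2. For a symmetric A this equals A[1,3] + A[3,1] = 2·A[1,3].
So A[1,3] = 2/2 = 1.

1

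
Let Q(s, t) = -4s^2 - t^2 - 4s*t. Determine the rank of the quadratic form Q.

The symmetric matrix is A = [[-4, -2], [-2, -1]].
Row-reducing A symmetrically gives the diagonal entries -4, 0.
So there are 1 negative, 1 zero pivots.
The rank is the number of nonzero pivots: 1.

1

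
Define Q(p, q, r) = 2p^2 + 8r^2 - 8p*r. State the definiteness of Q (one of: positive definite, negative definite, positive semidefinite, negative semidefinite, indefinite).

The associated matrix is A = [[2, 0, -4], [0, 0, 0], [-4, 0, 8]].
Congruent diagonalization of A (simultaneous row and column reduction) yields pivots 2, 0, 0.
That gives 1 positive, 2 zero pivots.
Hence Q is positive semidefinite.

positive semidefinite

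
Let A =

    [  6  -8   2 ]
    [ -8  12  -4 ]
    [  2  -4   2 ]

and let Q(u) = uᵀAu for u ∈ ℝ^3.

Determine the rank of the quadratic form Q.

Congruent diagonalization of A (simultaneous row and column reduction) yields pivots 6, 4/3, 0.
So there are 2 positive, 1 zero pivots.
The rank is the number of nonzero pivots: 2.

2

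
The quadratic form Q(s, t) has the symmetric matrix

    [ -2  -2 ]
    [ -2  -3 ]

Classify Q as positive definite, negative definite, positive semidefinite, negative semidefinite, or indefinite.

Leading principal minors: Δ_1 = -2, Δ_2 = 2.
The signs alternate starting with Δ_1 < 0, so by Sylvester's criterion Q is negative definite.

negative definite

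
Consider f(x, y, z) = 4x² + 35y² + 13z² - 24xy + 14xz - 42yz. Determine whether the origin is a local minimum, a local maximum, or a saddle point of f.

saddle point

The Hessian at the origin is H = [[8, -24, 14], [-24, 70, -42], [14, -42, 26]].
Congruent diagonalization of H (simultaneous row and column reduction) yields pivots 8, -2, 3/2.
Counting signs: 2 positive, 1 negative.
H is indefinite, so the origin is a saddle point.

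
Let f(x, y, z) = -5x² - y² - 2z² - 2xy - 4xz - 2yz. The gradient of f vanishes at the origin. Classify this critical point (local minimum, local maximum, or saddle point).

local maximum

The Hessian at the origin is H = [[-10, -2, -4], [-2, -2, -2], [-4, -2, -4]].
Congruent diagonalization of H (simultaneous row and column reduction) yields pivots -10, -8/5, -3/2.
That gives 3 negative pivots.
H is negative definite, so the origin is a strict local maximum.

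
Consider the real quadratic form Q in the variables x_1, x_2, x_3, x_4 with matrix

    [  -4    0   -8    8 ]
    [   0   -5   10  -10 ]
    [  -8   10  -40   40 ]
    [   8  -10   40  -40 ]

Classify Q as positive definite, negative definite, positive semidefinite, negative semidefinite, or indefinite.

negative semidefinite

Congruent diagonalization of A (simultaneous row and column reduction) yields pivots -4, -5, -4, 0.
So there are 3 negative, 1 zero pivots.
Hence Q is negative semidefinite.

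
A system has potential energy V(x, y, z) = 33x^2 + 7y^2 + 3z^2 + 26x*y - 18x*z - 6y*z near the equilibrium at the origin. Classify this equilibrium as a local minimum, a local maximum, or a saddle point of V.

local minimum

The Hessian at the origin is H = [[66, 26, -18], [26, 14, -6], [-18, -6, 6]].
Applying the same elementary operations to the rows and columns of H produces a congruent diagonal matrix with entries 66, 124/33, 24/31.
Counting signs: 3 positive.
H is positive definite, so the origin is a strict local minimum.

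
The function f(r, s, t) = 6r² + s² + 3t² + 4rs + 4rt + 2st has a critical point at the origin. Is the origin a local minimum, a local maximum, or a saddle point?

local minimum

The Hessian at the origin is H = [[12, 4, 4], [4, 2, 2], [4, 2, 6]].
Row-reducing H symmetrically gives the diagonal entries 12, 2/3, 4.
So there are 3 positive pivots.
H is positive definite, so the origin is a strict local minimum.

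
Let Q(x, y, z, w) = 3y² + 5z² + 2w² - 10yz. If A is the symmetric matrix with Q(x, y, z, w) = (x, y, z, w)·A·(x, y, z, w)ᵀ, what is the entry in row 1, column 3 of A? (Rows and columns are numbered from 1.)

0

The coefficient of x·z in Q is 0. For a symmetric A this equals A[1,3] + A[3,1] = 2·A[1,3].
So A[1,3] = 0/2 = 0.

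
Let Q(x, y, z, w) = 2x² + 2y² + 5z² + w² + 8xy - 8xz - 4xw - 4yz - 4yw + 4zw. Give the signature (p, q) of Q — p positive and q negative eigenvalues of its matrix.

(2, 2)

Write A = [[2, 4, -4, -2], [4, 2, -2, -2], [-4, -2, 5, 2], [-2, -2, 2, 1]].
An LDLᵀ factorisation of A has diagonal entries 2, -6, 3, -1/3.
That gives 2 positive, 2 negative pivots.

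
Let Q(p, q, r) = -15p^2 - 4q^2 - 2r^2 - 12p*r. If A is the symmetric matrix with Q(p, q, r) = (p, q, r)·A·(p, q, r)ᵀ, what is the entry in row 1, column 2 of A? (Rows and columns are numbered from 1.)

The coefficient of p·q in Q is 0. For a symmetric A this equals A[1,2] + A[2,1] = 2·A[1,2].
So A[1,2] = 0/2 = 0.

0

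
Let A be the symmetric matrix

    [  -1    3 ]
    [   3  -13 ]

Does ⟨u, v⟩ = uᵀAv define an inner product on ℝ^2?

For the 2×2 matrix [[-1, 3], [3, -13]]: det = -1·-13 − (3)² = 4, trace = -14.
det > 0 so both eigenvalues share the sign of the trace; trace = -14 < 0 ⇒ both negative.
⟨·,·⟩ is an inner product exactly when A is positive definite.

no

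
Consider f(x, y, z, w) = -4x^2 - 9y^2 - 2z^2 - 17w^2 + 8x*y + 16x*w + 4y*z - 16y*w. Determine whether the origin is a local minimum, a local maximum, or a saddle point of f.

The Hessian at the origin is H = [[-8, 8, 0, 16], [8, -18, 4, -16], [0, 4, -4, 0], [16, -16, 0, -34]].
Symmetric row and column elimination reduces H to a congruent diagonal form with pivots -8, -10, -12/5, -2.
Counting signs: 4 negative.
H is negative definite, so the origin is a strict local maximum.

local maximum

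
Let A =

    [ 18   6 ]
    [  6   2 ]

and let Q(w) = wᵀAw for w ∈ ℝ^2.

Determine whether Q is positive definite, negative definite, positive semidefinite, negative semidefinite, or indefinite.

For the 2×2 matrix [[18, 6], [6, 2]]: det = 18·2 − (6)² = 0, trace = 20.
det = 0 so one eigenvalue is zero; the form is semidefinite with the sign of the trace.

positive semidefinite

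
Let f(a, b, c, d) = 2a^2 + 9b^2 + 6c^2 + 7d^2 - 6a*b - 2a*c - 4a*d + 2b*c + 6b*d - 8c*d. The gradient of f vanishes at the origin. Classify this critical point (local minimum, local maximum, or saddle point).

The Hessian at the origin is H = [[4, -6, -2, -4], [-6, 18, 2, 6], [-2, 2, 12, -8], [-4, 6, -8, 14]].
An LDLᵀ factorisation of H has diagonal entries 4, 9, 98/9, 40/49.
So there are 4 positive pivots.
H is positive definite, so the origin is a strict local minimum.

local minimum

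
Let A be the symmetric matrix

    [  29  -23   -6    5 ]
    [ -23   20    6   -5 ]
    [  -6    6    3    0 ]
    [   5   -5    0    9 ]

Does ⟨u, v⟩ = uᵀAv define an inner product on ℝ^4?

yes

Symmetric row and column elimination reduces A to a congruent diagonal form with pivots 29, 51/29, 15/17, 4.
That gives 4 positive pivots.
Hence Q is positive definite.
⟨·,·⟩ is an inner product exactly when A is positive definite.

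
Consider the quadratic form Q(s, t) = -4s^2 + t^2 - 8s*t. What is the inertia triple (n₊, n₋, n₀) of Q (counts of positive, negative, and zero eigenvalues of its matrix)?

The symmetric matrix is A = [[-4, -4], [-4, 1]].
Row-reducing A symmetrically gives the diagonal entries -4, 5.
So there are 1 positive, 1 negative pivots.

(1, 1, 0)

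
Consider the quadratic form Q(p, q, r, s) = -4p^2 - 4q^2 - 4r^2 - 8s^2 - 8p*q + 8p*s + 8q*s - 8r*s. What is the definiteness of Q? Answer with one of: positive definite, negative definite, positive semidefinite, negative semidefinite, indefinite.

Write A = [[-4, -4, 0, 4], [-4, -4, 0, 4], [0, 0, -4, -4], [4, 4, -4, -8]].
Symmetric row and column elimination reduces A to a congruent diagonal form with pivots -4, 0, -4, 0.
So there are 2 negative, 2 zero pivots.
Hence Q is negative semidefinite.

negative semidefinite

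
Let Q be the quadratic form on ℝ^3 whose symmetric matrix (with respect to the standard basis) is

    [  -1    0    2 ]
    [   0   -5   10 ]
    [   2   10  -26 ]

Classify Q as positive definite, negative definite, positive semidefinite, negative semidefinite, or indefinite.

Row-reducing A symmetrically gives the diagonal entries -1, -5, -2.
So there are 3 negative pivots.
Hence Q is negative definite.

negative definite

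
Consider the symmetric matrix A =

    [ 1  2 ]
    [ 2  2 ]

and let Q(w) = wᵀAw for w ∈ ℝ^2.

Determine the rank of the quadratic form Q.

An LDLᵀ factorisation of A has diagonal entries 1, -2.
Counting signs: 1 positive, 1 negative.
The rank is the number of nonzero pivots: 2.

2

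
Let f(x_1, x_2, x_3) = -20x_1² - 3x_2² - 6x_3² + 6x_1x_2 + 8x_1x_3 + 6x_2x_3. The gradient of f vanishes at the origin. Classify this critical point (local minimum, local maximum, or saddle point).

The Hessian at the origin is H = [[-40, 6, 8], [6, -6, 6], [8, 6, -12]].
Applying the same elementary operations to the rows and columns of H produces a congruent diagonal matrix with entries -40, -51/10, -4/17.
Counting signs: 3 negative.
H is negative definite, so the origin is a strict local maximum.

local maximum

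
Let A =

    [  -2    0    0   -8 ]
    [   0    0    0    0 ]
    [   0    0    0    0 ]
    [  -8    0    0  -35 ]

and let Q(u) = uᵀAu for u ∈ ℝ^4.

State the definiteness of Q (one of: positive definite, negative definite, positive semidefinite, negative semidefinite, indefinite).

Applying the same elementary operations to the rows and columns of A produces a congruent diagonal matrix with entries -2, 0, 0, -3.
That gives 2 negative, 2 zero pivots.
Hence Q is negative semidefinite.

negative semidefinite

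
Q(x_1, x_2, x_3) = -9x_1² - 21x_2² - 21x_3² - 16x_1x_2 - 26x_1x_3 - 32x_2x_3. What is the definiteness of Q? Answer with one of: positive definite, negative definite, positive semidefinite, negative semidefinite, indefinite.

The symmetric matrix of Q is A = [[-9, -8, -13], [-8, -21, -16], [-13, -16, -21]].
Leading principal minors: Δ_1 = -9, Δ_2 = 125, Δ_3 = -100.
The signs alternate starting with Δ_1 < 0, so by Sylvester's criterion Q is negative definite.

negative definite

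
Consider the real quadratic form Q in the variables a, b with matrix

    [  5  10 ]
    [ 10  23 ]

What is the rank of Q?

Row-reducing A symmetrically gives the diagonal entries 5, 3.
That gives 2 positive pivots.
The rank is the number of nonzero pivots: 2.

2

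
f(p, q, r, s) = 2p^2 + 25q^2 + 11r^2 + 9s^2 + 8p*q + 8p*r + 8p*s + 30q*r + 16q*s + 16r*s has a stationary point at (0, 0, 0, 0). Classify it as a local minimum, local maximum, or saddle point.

local minimum

The Hessian at the origin is H = [[4, 8, 8, 8], [8, 50, 30, 16], [8, 30, 22, 16], [8, 16, 16, 18]].
An LDLᵀ factorisation of H has diagonal entries 4, 34, 4/17, 2.
Counting signs: 4 positive.
H is positive definite, so the origin is a strict local minimum.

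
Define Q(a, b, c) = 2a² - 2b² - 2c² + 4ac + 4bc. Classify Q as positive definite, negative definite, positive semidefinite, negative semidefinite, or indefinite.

indefinite

The symmetric matrix is A = [[2, 0, 2], [0, -2, 2], [2, 2, -2]].
Symmetric row and column elimination reduces A to a congruent diagonal form with pivots 2, -2, -2.
That gives 1 positive, 2 negative pivots.
Hence Q is indefinite.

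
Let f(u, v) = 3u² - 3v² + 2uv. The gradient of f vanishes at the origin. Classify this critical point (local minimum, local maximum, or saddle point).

The Hessian at the origin is H = [[6, 2], [2, -6]].
det H = 6·-6 − (2)² = -40 < 0, so H is indefinite.
Therefore the origin is a saddle point.

saddle point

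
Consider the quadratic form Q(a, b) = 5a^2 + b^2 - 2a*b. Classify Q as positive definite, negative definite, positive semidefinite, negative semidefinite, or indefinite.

positive definite

Write A = [[5, -1], [-1, 1]].
Congruent diagonalization of A (simultaneous row and column reduction) yields pivots 5, 4/5.
Counting signs: 2 positive.
Hence Q is positive definite.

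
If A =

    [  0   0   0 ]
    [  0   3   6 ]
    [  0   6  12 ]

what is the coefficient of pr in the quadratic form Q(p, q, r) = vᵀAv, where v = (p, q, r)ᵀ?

0

The coefficient of pr is A[1,3] + A[3,1] = 2·0 = 0.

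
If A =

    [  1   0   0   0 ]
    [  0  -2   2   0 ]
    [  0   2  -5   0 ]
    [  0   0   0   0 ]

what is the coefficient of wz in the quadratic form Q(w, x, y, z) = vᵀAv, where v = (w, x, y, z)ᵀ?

0

The coefficient of wz is A[1,4] + A[4,1] = 2·0 = 0.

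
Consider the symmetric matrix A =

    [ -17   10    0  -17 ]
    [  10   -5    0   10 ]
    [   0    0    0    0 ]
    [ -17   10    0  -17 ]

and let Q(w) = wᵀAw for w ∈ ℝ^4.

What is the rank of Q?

2

Applying the same elementary operations to the rows and columns of A produces a congruent diagonal matrix with entries -17, 15/17, 0, 0.
So there are 1 positive, 1 negative, 2 zero pivots.
The rank is the number of nonzero pivots: 2.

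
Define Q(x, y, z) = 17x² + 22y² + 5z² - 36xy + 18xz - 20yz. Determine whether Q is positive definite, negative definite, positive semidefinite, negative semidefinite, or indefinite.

positive definite

Write A = [[17, -18, 9], [-18, 22, -10], [9, -10, 5]].
An LDLᵀ factorisation of A has diagonal entries 17, 50/17, 4/25.
That gives 3 positive pivots.
Hence Q is positive definite.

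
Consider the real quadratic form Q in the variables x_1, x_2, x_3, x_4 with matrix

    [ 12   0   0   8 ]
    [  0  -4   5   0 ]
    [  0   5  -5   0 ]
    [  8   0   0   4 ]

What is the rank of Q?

4

Row-reducing A symmetrically gives the diagonal entries 12, -4, 5/4, -4/3.
Counting signs: 2 positive, 2 negative.
The rank is the number of nonzero pivots: 4.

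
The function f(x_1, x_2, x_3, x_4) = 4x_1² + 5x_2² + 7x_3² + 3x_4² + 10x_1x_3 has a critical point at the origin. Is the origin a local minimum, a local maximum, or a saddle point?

The Hessian at the origin is H = [[8, 0, 10, 0], [0, 10, 0, 0], [10, 0, 14, 0], [0, 0, 0, 6]].
Row-reducing H symmetrically gives the diagonal entries 8, 10, 3/2, 6.
So there are 4 positive pivots.
H is positive definite, so the origin is a strict local minimum.

local minimum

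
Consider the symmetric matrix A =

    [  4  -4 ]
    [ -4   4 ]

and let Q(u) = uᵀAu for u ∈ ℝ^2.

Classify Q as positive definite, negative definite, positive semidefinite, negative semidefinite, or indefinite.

positive semidefinite

Symmetric row and column elimination reduces A to a congruent diagonal form with pivots 4, 0.
Counting signs: 1 positive, 1 zero.
Hence Q is positive semidefinite.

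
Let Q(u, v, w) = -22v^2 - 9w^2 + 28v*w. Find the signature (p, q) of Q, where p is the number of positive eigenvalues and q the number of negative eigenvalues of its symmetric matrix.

Write A = [[0, 0, 0], [0, -22, 14], [0, 14, -9]].
Row-reducing A symmetrically gives the diagonal entries 0, -22, -1/11.
So there are 2 negative, 1 zero pivots.

(0, 2)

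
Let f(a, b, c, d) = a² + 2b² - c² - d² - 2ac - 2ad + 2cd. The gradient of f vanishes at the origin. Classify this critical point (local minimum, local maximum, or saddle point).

saddle point

The Hessian at the origin is H = [[2, 0, -2, -2], [0, 4, 0, 0], [-2, 0, -2, 2], [-2, 0, 2, -2]].
Applying the same elementary operations to the rows and columns of H produces a congruent diagonal matrix with entries 2, 4, -4, -4.
So there are 2 positive, 2 negative pivots.
H is indefinite, so the origin is a saddle point.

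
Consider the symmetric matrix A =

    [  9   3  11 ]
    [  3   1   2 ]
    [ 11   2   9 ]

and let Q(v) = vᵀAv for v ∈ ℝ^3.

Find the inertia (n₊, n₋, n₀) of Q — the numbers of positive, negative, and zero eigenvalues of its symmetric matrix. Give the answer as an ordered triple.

By Sylvester's law of inertia any congruent diagonalization of A has 2 positive, 1 negative and 0 zero entries.

(2, 1, 0)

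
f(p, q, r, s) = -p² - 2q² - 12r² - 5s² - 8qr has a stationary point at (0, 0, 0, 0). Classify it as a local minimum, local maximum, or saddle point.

local maximum

The Hessian at the origin is H = [[-2, 0, 0, 0], [0, -4, -8, 0], [0, -8, -24, 0], [0, 0, 0, -10]].
Symmetric row and column elimination reduces H to a congruent diagonal form with pivots -2, -4, -8, -10.
Counting signs: 4 negative.
H is negative definite, so the origin is a strict local maximum.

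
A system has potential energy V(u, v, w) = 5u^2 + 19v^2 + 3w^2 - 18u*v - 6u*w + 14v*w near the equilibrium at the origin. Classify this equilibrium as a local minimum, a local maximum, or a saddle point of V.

local minimum

The Hessian at the origin is H = [[10, -18, -6], [-18, 38, 14], [-6, 14, 6]].
Applying the same elementary operations to the rows and columns of H produces a congruent diagonal matrix with entries 10, 28/5, 4/7.
So there are 3 positive pivots.
H is positive definite, so the origin is a strict local minimum.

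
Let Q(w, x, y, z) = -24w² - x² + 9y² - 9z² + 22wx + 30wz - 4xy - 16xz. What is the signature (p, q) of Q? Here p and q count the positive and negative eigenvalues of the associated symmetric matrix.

The associated matrix is A = [[-24, 11, 0, 15], [11, -1, -2, -8], [0, -2, 9, 0], [15, -8, 0, -9]].
An LDLᵀ factorisation of A has diagonal entries -24, 97/24, 777/97, 6/259.
That gives 3 positive, 1 negative pivots.

(3, 1)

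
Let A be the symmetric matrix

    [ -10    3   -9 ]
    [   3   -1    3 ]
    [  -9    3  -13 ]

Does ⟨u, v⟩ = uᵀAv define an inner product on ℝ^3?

no

Leading principal minors: Δ_1 = -10, Δ_2 = 1, Δ_3 = -4.
The signs alternate starting with Δ_1 < 0, so by Sylvester's criterion Q is negative definite.
⟨·,·⟩ is an inner product exactly when A is positive definite.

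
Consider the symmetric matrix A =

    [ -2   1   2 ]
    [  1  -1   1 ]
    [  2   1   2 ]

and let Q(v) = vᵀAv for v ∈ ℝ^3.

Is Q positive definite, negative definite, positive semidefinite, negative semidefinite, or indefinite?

Row-reducing A symmetrically gives the diagonal entries -2, -1/2, 12.
That gives 1 positive, 2 negative pivots.
Hence Q is indefinite.

indefinite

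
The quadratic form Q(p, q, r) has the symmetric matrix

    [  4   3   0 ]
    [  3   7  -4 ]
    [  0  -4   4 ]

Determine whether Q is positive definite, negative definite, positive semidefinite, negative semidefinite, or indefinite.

positive definite

Leading principal minors: Δ_1 = 4, Δ_2 = 19, Δ_3 = 12.
All leading principal minors are positive, so by Sylvester's criterion Q is positive definite.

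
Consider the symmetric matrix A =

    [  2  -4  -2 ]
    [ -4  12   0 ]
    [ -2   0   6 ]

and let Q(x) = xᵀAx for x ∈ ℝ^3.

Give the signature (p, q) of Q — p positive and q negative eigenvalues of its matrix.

(2, 0)

Row-reducing A symmetrically gives the diagonal entries 2, 4, 0.
Counting signs: 2 positive, 1 zero.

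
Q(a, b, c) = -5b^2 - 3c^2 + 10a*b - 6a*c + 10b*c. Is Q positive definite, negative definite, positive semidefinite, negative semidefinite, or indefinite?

The symmetric matrix is A = [[0, 5, -3], [5, -5, 5], [-3, 5, -3]].
A is congruent to a diagonal matrix with 2 positive, 1 negative and 0 zero entries, so Q is indefinite.

indefinite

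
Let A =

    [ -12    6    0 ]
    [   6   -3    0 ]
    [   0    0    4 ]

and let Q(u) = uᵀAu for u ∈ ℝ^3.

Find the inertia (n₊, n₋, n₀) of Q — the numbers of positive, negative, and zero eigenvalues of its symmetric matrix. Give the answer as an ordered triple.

(1, 1, 1)

Row-reducing A symmetrically gives the diagonal entries -12, 0, 4.
Counting signs: 1 positive, 1 negative, 1 zero.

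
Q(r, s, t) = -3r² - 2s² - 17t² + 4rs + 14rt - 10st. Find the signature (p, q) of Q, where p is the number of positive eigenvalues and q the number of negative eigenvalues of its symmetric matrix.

(0, 3)

Write A = [[-3, 2, 7], [2, -2, -5], [7, -5, -17]].
Symmetric row and column elimination reduces A to a congruent diagonal form with pivots -3, -2/3, -1/2.
That gives 3 negative pivots.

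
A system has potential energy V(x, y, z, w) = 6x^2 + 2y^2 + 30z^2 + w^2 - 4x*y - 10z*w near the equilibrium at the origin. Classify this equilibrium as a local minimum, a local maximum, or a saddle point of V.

local minimum

The Hessian at the origin is H = [[12, -4, 0, 0], [-4, 4, 0, 0], [0, 0, 60, -10], [0, 0, -10, 2]].
An LDLᵀ factorisation of H has diagonal entries 12, 8/3, 60, 1/3.
So there are 4 positive pivots.
H is positive definite, so the origin is a strict local minimum.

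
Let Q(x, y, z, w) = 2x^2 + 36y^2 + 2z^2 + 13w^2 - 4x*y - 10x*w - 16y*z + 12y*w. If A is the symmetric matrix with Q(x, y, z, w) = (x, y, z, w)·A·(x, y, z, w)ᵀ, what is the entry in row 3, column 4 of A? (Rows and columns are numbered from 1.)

The coefficient of z·w in Q is 0. For a symmetric A this equals A[3,4] + A[4,3] = 2·A[3,4].
So A[3,4] = 0/2 = 0.

0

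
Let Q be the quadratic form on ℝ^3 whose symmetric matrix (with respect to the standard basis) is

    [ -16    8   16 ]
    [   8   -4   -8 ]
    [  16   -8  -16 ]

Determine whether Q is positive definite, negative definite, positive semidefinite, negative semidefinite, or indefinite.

negative semidefinite

Applying the same elementary operations to the rows and columns of A produces a congruent diagonal matrix with entries -16, 0, 0.
That gives 1 negative, 2 zero pivots.
Hence Q is negative semidefinite.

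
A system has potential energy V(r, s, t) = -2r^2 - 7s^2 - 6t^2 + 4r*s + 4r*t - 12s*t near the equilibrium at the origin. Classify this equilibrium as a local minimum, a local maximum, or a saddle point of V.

The Hessian at the origin is H = [[-4, 4, 4], [4, -14, -12], [4, -12, -12]].
Congruent diagonalization of H (simultaneous row and column reduction) yields pivots -4, -10, -8/5.
Counting signs: 3 negative.
H is negative definite, so the origin is a strict local maximum.

local maximum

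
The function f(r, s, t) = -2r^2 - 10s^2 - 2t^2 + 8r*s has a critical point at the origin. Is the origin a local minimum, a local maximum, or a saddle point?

The Hessian at the origin is H = [[-4, 8, 0], [8, -20, 0], [0, 0, -4]].
Congruent diagonalization of H (simultaneous row and column reduction) yields pivots -4, -4, -4.
Counting signs: 3 negative.
H is negative definite, so the origin is a strict local maximum.

local maximum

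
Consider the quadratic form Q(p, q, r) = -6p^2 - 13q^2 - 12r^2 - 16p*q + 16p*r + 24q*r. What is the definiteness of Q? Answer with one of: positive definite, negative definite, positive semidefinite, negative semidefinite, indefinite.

The symmetric matrix of Q is A = [[-6, -8, 8], [-8, -13, 12], [8, 12, -12]].
Leading principal minors: Δ_1 = -6, Δ_2 = 14, Δ_3 = -8.
The signs alternate starting with Δ_1 < 0, so by Sylvester's criterion Q is negative definite.

negative definite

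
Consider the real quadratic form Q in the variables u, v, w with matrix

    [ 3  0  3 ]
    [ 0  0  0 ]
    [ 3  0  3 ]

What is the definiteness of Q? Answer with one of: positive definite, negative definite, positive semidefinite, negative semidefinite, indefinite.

positive semidefinite

Congruent diagonalization of A (simultaneous row and column reduction) yields pivots 3, 0, 0.
That gives 1 positive, 2 zero pivots.
Hence Q is positive semidefinite.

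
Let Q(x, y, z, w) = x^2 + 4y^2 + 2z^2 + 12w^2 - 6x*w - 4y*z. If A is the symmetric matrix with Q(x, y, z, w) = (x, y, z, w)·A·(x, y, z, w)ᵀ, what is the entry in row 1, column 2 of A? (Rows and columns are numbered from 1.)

The coefficient of x·y in Q is 0. For a symmetric A this equals A[1,2] + A[2,1] = 2·A[1,2].
So A[1,2] = 0/2 = 0.

0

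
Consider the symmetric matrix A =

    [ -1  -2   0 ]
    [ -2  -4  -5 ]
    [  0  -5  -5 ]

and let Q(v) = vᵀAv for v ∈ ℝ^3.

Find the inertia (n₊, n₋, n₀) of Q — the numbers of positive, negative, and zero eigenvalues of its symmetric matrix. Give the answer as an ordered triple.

(1, 2, 0)

By Sylvester's law of inertia any congruent diagonalization of A has 1 positive, 2 negative and 0 zero entries.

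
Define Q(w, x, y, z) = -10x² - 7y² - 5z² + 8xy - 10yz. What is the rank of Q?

3

Write A = [[0, 0, 0, 0], [0, -10, 4, 0], [0, 4, -7, -5], [0, 0, -5, -5]].
Row-reducing A symmetrically gives the diagonal entries 0, -10, -27/5, -10/27.
Counting signs: 3 negative, 1 zero.
The rank is the number of nonzero pivots: 3.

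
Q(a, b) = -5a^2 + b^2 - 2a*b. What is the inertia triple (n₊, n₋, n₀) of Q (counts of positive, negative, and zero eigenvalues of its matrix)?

Write A = [[-5, -1], [-1, 1]].
Congruent diagonalization of A (simultaneous row and column reduction) yields pivots -5, 6/5.
Counting signs: 1 positive, 1 negative.

(1, 1, 0)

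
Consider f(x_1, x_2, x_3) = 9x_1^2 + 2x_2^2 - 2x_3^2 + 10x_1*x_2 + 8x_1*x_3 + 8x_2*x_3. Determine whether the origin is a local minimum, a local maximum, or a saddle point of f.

The Hessian at the origin is H = [[18, 10, 8], [10, 4, 8], [8, 8, -4]].
Applying the same elementary operations to the rows and columns of H produces a congruent diagonal matrix with entries 18, -14/9, 4/7.
That gives 2 positive, 1 negative pivots.
H is indefinite, so the origin is a saddle point.

saddle point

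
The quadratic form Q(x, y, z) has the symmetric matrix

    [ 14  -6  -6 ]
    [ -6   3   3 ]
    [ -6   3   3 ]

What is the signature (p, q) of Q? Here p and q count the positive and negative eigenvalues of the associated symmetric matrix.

Congruent diagonalization of A (simultaneous row and column reduction) yields pivots 14, 3/7, 0.
Counting signs: 2 positive, 1 zero.

(2, 0)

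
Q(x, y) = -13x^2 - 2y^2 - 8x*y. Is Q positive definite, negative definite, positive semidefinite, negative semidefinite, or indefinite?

negative definite

The symmetric matrix of Q is [[-13, -4], [-4, -2]].
For the 2×2 matrix [[-13, -4], [-4, -2]]: det = -13·-2 − (-4)² = 10, trace = -15.
det > 0 so both eigenvalues share the sign of the trace; trace = -15 < 0 ⇒ both negative.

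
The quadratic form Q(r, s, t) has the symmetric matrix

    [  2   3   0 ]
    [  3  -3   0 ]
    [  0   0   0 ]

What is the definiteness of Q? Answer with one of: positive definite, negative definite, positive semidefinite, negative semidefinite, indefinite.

indefinite

Symmetric row and column elimination reduces A to a congruent diagonal form with pivots 2, -15/2, 0.
So there are 1 positive, 1 negative, 1 zero pivots.
Hence Q is indefinite.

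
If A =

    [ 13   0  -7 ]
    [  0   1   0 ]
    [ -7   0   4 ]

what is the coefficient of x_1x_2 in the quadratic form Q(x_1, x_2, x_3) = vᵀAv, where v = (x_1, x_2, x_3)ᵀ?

0

The coefficient of x_1x_2 is A[1,2] + A[2,1] = 2·0 = 0.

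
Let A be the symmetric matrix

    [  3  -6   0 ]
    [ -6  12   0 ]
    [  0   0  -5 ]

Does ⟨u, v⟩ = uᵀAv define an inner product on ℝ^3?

Row-reducing A symmetrically gives the diagonal entries 3, 0, -5.
That gives 1 positive, 1 negative, 1 zero pivots.
Hence Q is indefinite.
⟨·,·⟩ is an inner product exactly when A is positive definite.

no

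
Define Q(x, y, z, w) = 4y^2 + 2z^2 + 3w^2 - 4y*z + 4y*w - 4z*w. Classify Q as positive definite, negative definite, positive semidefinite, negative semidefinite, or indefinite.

The associated matrix is A = [[0, 0, 0, 0], [0, 4, -2, 2], [0, -2, 2, -2], [0, 2, -2, 3]].
Congruent diagonalization of A (simultaneous row and column reduction) yields pivots 0, 4, 1, 1.
Counting signs: 3 positive, 1 zero.
Hence Q is positive semidefinite.

positive semidefinite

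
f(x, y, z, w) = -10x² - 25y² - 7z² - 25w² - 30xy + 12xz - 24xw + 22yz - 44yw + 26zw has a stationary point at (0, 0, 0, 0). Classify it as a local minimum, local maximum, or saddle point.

local maximum

The Hessian at the origin is H = [[-20, -30, 12, -24], [-30, -50, 22, -44], [12, 22, -14, 26], [-24, -44, 26, -50]].
Symmetric row and column elimination reduces H to a congruent diagonal form with pivots -20, -5, -18/5, -8/9.
So there are 4 negative pivots.
H is negative definite, so the origin is a strict local maximum.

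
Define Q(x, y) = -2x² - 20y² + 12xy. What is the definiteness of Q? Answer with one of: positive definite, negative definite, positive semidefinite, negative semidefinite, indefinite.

The symmetric matrix of Q is A = [[-2, 6], [6, -20]].
Leading principal minors: Δ_1 = -2, Δ_2 = 4.
The signs alternate starting with Δ_1 < 0, so by Sylvester's criterion Q is negative definite.

negative definite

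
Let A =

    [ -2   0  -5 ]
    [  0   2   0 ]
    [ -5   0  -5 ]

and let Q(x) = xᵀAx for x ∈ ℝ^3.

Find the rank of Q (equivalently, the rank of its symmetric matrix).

Congruent diagonalization of A (simultaneous row and column reduction) yields pivots -2, 2, 15/2.
That gives 2 positive, 1 negative pivots.
The rank is the number of nonzero pivots: 3.

3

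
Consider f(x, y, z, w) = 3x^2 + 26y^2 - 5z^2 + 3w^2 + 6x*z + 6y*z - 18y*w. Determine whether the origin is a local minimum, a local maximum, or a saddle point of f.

The Hessian at the origin is H = [[6, 0, 6, 0], [0, 52, 6, -18], [6, 6, -10, 0], [0, -18, 0, 6]].
Applying the same elementary operations to the rows and columns of H produces a congruent diagonal matrix with entries 6, 52, -217/13, 6/217.
Counting signs: 3 positive, 1 negative.
H is indefinite, so the origin is a saddle point.

saddle point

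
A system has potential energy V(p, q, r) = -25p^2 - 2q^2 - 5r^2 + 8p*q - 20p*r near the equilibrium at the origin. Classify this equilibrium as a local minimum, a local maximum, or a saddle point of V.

The Hessian at the origin is H = [[-50, 8, -20], [8, -4, 0], [-20, 0, -10]].
Congruent diagonalization of H (simultaneous row and column reduction) yields pivots -50, -68/25, 30/17.
That gives 1 positive, 2 negative pivots.
H is indefinite, so the origin is a saddle point.

saddle point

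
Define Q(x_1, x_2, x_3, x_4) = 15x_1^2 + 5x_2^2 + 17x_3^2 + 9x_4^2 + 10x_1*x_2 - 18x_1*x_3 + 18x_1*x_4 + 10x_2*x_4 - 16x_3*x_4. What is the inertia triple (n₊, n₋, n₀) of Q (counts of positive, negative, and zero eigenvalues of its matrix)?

Write A = [[15, 5, -9, 9], [5, 5, 0, 5], [-9, 0, 17, -8], [9, 5, -8, 9]].
An LDLᵀ factorisation of A has diagonal entries 15, 10/3, 89/10, 20/89.
So there are 4 positive pivots.

(4, 0, 0)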